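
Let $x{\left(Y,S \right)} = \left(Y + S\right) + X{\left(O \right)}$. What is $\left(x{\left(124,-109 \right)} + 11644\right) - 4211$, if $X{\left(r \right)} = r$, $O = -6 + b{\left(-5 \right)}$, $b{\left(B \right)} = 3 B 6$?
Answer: $7352$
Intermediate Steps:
$b{\left(B \right)} = 18 B$
$O = -96$ ($O = -6 + 18 \left(-5\right) = -6 - 90 = -96$)
$x{\left(Y,S \right)} = -96 + S + Y$ ($x{\left(Y,S \right)} = \left(Y + S\right) - 96 = \left(S + Y\right) - 96 = -96 + S + Y$)
$\left(x{\left(124,-109 \right)} + 11644\right) - 4211 = \left(\left(-96 - 109 + 124\right) + 11644\right) - 4211 = \left(-81 + 11644\right) - 4211 = 11563 - 4211 = 7352$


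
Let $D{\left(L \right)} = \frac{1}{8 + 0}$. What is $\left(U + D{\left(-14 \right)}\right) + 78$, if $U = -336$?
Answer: $- \frac{2063}{8} \approx -257.88$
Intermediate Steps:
$D{\left(L \right)} = \frac{1}{8}$
$\left(U + D{\left(-14 \right)}\right) + 78 = \left(-336 + \frac{1}{8}\right) + 78 = - \frac{2687}{8} + 78 = - \frac{2063}{8}$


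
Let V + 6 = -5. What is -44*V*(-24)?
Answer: -11616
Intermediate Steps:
V = -11 (V = -6 - 5 = -11)
-44*V*(-24) = -44*(-11)*(-24) = 484*(-24) = -11616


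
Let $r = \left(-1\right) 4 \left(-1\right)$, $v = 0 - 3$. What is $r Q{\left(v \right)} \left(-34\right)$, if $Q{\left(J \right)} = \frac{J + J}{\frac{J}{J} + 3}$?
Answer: $204$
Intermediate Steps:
$v = -3$
$Q{\left(J \right)} = \frac{J}{2}$ ($Q{\left(J \right)} = \frac{2 J}{1 + 3} = \frac{2 J}{4} = 2 J \frac{1}{4} = \frac{J}{2}$)
$r = 4$ ($r = \left(-4\right) \left(-1\right) = 4$)
$r Q{\left(v \right)} \left(-34\right) = 4 \cdot \frac{1}{2} \left(-3\right) \left(-34\right) = 4 \left(- \frac{3}{2}\right) \left(-34\right) = \left(-6\right) \left(-34\right) = 204$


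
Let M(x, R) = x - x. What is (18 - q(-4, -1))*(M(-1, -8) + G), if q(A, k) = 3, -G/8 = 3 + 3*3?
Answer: -1440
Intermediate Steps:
M(x, R) = 0
G = -96 (G = -8*(3 + 3*3) = -8*(3 + 9) = -8*12 = -96)
(18 - q(-4, -1))*(M(-1, -8) + G) = (18 - 1*3)*(0 - 96) = (18 - 3)*(-96) = 15*(-96) = -1440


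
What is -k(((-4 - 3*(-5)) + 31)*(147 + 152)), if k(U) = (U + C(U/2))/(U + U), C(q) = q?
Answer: -¾ ≈ -0.75000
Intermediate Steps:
k(U) = ¾ (k(U) = (U + U/2)/(U + U) = (U + U*(½))/((2*U)) = (U + U/2)*(1/(2*U)) = (3*U/2)*(1/(2*U)) = ¾)
-k(((-4 - 3*(-5)) + 31)*(147 + 152)) = -1*¾ = -¾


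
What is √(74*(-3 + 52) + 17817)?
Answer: √21443 ≈ 146.43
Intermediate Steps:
√(74*(-3 + 52) + 17817) = √(74*49 + 17817) = √(3626 + 17817) = √21443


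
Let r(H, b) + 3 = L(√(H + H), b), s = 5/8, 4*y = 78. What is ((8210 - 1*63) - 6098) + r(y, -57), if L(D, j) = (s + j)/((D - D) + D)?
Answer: 2046 - 451*√39/312 ≈ 2037.0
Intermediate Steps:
y = 39/2 (y = (¼)*78 = 39/2 ≈ 19.500)
s = 5/8 (s = 5*(⅛) = 5/8 ≈ 0.62500)
L(D, j) = (5/8 + j)/D (L(D, j) = (5/8 + j)/((D - D) + D) = (5/8 + j)/(0 + D) = (5/8 + j)/D)
r(H, b) = -3 + √2*(5/8 + b)/(2*√H) (r(H, b) = -3 + (5/8 + b)/(√(H + H)) = -3 + (5/8 + b)/(√(2*H)) = -3 + (5/8 + b)/((√2*√H)) = -3 + (√2/(2*√H))*(5/8 + b) = -3 + √2*(5/8 + b)/(2*√H))
((8210 - 1*63) - 6098) + r(y, -57) = ((8210 - 1*63) - 6098) + (-24*√78 + √2*(5 + 8*(-57)))/(16*√(39/2)) = ((8210 - 63) - 6098) + (√78/39)*(-24*√78 + √2*(5 - 456))/16 = (8147 - 6098) + (√78/39)*(-24*√78 + √2*(-451))/16 = 2049 + (√78/39)*(-24*√78 - 451*√2)/16 = 2049 + (√78/39)*(-451*√2 - 24*√78)/16 = 2049 + √78*(-451*√2 - 24*√78)/624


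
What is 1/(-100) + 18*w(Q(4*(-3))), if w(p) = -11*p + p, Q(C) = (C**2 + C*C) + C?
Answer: -4968001/100 ≈ -49680.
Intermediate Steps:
Q(C) = C + 2*C**2 (Q(C) = (C**2 + C**2) + C = 2*C**2 + C = C + 2*C**2)
w(p) = -10*p
1/(-100) + 18*w(Q(4*(-3))) = 1/(-100) + 18*(-10*4*(-3)*(1 + 2*(4*(-3)))) = -1/100 + 18*(-(-120)*(1 + 2*(-12))) = -1/100 + 18*(-(-120)*(1 - 24)) = -1/100 + 18*(-(-120)*(-23)) = -1/100 + 18*(-10*276) = -1/100 + 18*(-2760) = -1/100 - 49680 = -4968001/100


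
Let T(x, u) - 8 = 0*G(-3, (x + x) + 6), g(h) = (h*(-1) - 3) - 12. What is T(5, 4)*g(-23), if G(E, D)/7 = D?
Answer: 64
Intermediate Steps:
G(E, D) = 7*D
g(h) = -15 - h (g(h) = (-h - 3) - 12 = (-3 - h) - 12 = -15 - h)
T(x, u) = 8 (T(x, u) = 8 + 0*(7*((x + x) + 6)) = 8 + 0*(7*(2*x + 6)) = 8 + 0*(7*(6 + 2*x)) = 8 + 0*(42 + 14*x) = 8 + 0 = 8)
T(5, 4)*g(-23) = 8*(-15 - 1*(-23)) = 8*(-15 + 23) = 8*8 = 64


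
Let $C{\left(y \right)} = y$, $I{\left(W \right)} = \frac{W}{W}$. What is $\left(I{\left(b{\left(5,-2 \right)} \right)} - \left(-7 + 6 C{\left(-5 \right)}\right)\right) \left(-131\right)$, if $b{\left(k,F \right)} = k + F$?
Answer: $-4978$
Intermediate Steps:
$b{\left(k,F \right)} = F + k$
$I{\left(W \right)} = 1$
$\left(I{\left(b{\left(5,-2 \right)} \right)} - \left(-7 + 6 C{\left(-5 \right)}\right)\right) \left(-131\right) = \left(1 + \left(7 - -30\right)\right) \left(-131\right) = \left(1 + \left(7 + 30\right)\right) \left(-131\right) = \left(1 + 37\right) \left(-131\right) = 38 \left(-131\right) = -4978$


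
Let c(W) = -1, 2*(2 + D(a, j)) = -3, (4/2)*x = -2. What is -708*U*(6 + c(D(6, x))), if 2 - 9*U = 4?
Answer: 2360/3 ≈ 786.67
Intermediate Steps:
x = -1 (x = (½)*(-2) = -1)
D(a, j) = -7/2 (D(a, j) = -2 + (½)*(-3) = -2 - 3/2 = -7/2)
U = -2/9 (U = 2/9 - ⅑*4 = 2/9 - 4/9 = -2/9 ≈ -0.22222)
-708*U*(6 + c(D(6, x))) = -(-472)*(6 - 1)/3 = -(-472)*5/3 = -708*(-10/9) = 2360/3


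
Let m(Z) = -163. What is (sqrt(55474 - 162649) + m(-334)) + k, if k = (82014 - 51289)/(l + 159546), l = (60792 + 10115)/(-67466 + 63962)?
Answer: -91005798751/558978277 + 5*I*sqrt(4287) ≈ -162.81 + 327.38*I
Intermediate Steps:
l = -70907/3504 (l = 70907/(-3504) = 70907*(-1/3504) = -70907/3504 ≈ -20.236)
k = 107660400/558978277 (k = (82014 - 51289)/(-70907/3504 + 159546) = 30725/(558978277/3504) = 30725*(3504/558978277) = 107660400/558978277 ≈ 0.19260)
(sqrt(55474 - 162649) + m(-334)) + k = (sqrt(55474 - 162649) - 163) + 107660400/558978277 = (sqrt(-107175) - 163) + 107660400/558978277 = (5*I*sqrt(4287) - 163) + 107660400/558978277 = (-163 + 5*I*sqrt(4287)) + 107660400/558978277 = -91005798751/558978277 + 5*I*sqrt(4287)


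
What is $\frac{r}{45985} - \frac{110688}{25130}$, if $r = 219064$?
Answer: $\frac{41509064}{115560305} \approx 0.3592$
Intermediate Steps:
$\frac{r}{45985} - \frac{110688}{25130} = \frac{219064}{45985} - \frac{110688}{25130} = 219064 \cdot \frac{1}{45985} - \frac{55344}{12565} = \frac{219064}{45985} - \frac{55344}{12565} = \frac{41509064}{115560305}$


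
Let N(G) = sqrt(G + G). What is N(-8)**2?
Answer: -16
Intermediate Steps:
N(G) = sqrt(2)*sqrt(G) (N(G) = sqrt(2*G) = sqrt(2)*sqrt(G))
N(-8)**2 = (sqrt(2)*sqrt(-8))**2 = (sqrt(2)*(2*I*sqrt(2)))**2 = (4*I)**2 = -16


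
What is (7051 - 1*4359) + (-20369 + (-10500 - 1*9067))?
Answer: -37244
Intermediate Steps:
(7051 - 1*4359) + (-20369 + (-10500 - 1*9067)) = (7051 - 4359) + (-20369 + (-10500 - 9067)) = 2692 + (-20369 - 19567) = 2692 - 39936 = -37244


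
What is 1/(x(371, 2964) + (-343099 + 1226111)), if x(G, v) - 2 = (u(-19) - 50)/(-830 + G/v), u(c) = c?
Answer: 2459749/2171993008002 ≈ 1.1325e-6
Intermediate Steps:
x(G, v) = 2 - 69/(-830 + G/v) (x(G, v) = 2 + (-19 - 50)/(-830 + G/v) = 2 - 69/(-830 + G/v))
1/(x(371, 2964) + (-343099 + 1226111)) = 1/((-1729*2964 + 2*371)/(371 - 830*2964) + (-343099 + 1226111)) = 1/((-5124756 + 742)/(371 - 2460120) + 883012) = 1/(-5124014/(-2459749) + 883012) = 1/(-1/2459749*(-5124014) + 883012) = 1/(5124014/2459749 + 883012) = 1/(2171993008002/2459749) = 2459749/2171993008002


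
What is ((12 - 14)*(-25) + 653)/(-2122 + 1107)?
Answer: -703/1015 ≈ -0.69261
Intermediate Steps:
((12 - 14)*(-25) + 653)/(-2122 + 1107) = (-2*(-25) + 653)/(-1015) = (50 + 653)*(-1/1015) = 703*(-1/1015) = -703/1015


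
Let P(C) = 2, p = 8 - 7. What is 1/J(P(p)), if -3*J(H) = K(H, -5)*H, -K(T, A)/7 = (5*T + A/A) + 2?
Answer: 3/182 ≈ 0.016484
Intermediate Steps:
p = 1
K(T, A) = -21 - 35*T (K(T, A) = -7*((5*T + A/A) + 2) = -7*((5*T + 1) + 2) = -7*((1 + 5*T) + 2) = -7*(3 + 5*T) = -21 - 35*T)
J(H) = -H*(-21 - 35*H)/3 (J(H) = -(-21 - 35*H)*H/3 = -H*(-21 - 35*H)/3)
1/J(P(p)) = 1/((7/3)*2*(3 + 5*2)) = 1/((7/3)*2*(3 + 10)) = 1/((7/3)*2*13) = 1/(182/3) = 3/182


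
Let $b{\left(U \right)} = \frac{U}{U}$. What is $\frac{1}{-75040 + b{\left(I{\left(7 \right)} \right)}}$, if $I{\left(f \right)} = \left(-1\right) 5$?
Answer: $- \frac{1}{75039} \approx -1.3326 \cdot 10^{-5}$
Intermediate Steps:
$I{\left(f \right)} = -5$
$b{\left(U \right)} = 1$
$\frac{1}{-75040 + b{\left(I{\left(7 \right)} \right)}} = \frac{1}{-75040 + 1} = \frac{1}{-75039} = - \frac{1}{75039}$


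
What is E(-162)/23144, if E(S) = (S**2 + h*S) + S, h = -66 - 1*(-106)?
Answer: 891/1052 ≈ 0.84696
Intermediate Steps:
h = 40 (h = -66 + 106 = 40)
E(S) = S**2 + 41*S (E(S) = (S**2 + 40*S) + S = S**2 + 41*S)
E(-162)/23144 = -162*(41 - 162)/23144 = -162*(-121)*(1/23144) = 19602*(1/23144) = 891/1052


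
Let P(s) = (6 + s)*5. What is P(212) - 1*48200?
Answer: -47110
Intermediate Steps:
P(s) = 30 + 5*s
P(212) - 1*48200 = (30 + 5*212) - 1*48200 = (30 + 1060) - 48200 = 1090 - 48200 = -47110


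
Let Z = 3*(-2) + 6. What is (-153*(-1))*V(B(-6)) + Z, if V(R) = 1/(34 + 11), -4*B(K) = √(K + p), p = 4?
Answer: 17/5 ≈ 3.4000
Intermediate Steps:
Z = 0 (Z = -6 + 6 = 0)
B(K) = -√(4 + K)/4 (B(K) = -√(K + 4)/4 = -√(4 + K)/4)
V(R) = 1/45
(-153*(-1))*V(B(-6)) + Z = -153*(-1)*(1/45) + 0 = 153*(1/45) + 0 = 17/5 + 0 = 17/5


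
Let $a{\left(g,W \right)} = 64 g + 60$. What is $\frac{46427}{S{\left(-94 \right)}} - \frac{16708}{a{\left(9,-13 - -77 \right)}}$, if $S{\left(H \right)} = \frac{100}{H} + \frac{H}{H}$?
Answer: $- \frac{38551278}{53} \approx -7.2738 \cdot 10^{5}$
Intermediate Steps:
$a{\left(g,W \right)} = 60 + 64 g$
$S{\left(H \right)} = 1 + \frac{100}{H}$ ($S{\left(H \right)} = \frac{100}{H} + 1 = 1 + \frac{100}{H}$)
$\frac{46427}{S{\left(-94 \right)}} - \frac{16708}{a{\left(9,-13 - -77 \right)}} = \frac{46427}{\frac{1}{-94} \left(100 - 94\right)} - \frac{16708}{60 + 64 \cdot 9} = \frac{46427}{\left(- \frac{1}{94}\right) 6} - \frac{16708}{60 + 576} = \frac{46427}{- \frac{3}{47}} - \frac{16708}{636} = 46427 \left(- \frac{47}{3}\right) - \frac{4177}{159} = - \frac{2182069}{3} - \frac{4177}{159} = - \frac{38551278}{53}$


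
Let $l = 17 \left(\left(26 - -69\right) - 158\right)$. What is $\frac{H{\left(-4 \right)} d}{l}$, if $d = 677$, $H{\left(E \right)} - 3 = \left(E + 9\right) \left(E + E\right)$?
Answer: $\frac{25049}{1071} \approx 23.388$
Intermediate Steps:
$H{\left(E \right)} = 3 + 2 E \left(9 + E\right)$ ($H{\left(E \right)} = 3 + \left(E + 9\right) \left(E + E\right) = 3 + \left(9 + E\right) 2 E = 3 + 2 E \left(9 + E\right)$)
$l = -1071$ ($l = 17 \left(\left(26 + 69\right) - 158\right) = 17 \left(95 - 158\right) = 17 \left(-63\right) = -1071$)
$\frac{H{\left(-4 \right)} d}{l} = \frac{\left(3 + 2 \left(-4\right)^{2} + 18 \left(-4\right)\right) 677}{-1071} = \left(3 + 2 \cdot 16 - 72\right) 677 \left(- \frac{1}{1071}\right) = \left(3 + 32 - 72\right) 677 \left(- \frac{1}{1071}\right) = \left(-37\right) 677 \left(- \frac{1}{1071}\right) = \left(-25049\right) \left(- \frac{1}{1071}\right) = \frac{25049}{1071}$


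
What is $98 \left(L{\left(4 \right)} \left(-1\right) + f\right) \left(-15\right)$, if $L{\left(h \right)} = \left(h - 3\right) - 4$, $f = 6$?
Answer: $-13230$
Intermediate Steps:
$L{\left(h \right)} = -7 + h$ ($L{\left(h \right)} = \left(-3 + h\right) - 4 = -7 + h$)
$98 \left(L{\left(4 \right)} \left(-1\right) + f\right) \left(-15\right) = 98 \left(\left(-7 + 4\right) \left(-1\right) + 6\right) \left(-15\right) = 98 \left(\left(-3\right) \left(-1\right) + 6\right) \left(-15\right) = 98 \left(3 + 6\right) \left(-15\right) = 98 \cdot 9 \left(-15\right) = 882 \left(-15\right) = -13230$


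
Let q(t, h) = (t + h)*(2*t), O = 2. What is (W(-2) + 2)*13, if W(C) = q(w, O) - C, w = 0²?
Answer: 52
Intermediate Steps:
w = 0
q(t, h) = 2*t*(h + t) (q(t, h) = (h + t)*(2*t) = 2*t*(h + t))
W(C) = -C (W(C) = 2*0*(2 + 0) - C = 2*0*2 - C = 0 - C = -C)
(W(-2) + 2)*13 = (-1*(-2) + 2)*13 = (2 + 2)*13 = 4*13 = 52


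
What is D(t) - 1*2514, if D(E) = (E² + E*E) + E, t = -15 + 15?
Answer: -2514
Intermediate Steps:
t = 0
D(E) = E + 2*E² (D(E) = (E² + E²) + E = 2*E² + E = E + 2*E²)
D(t) - 1*2514 = 0*(1 + 2*0) - 1*2514 = 0*(1 + 0) - 2514 = 0*1 - 2514 = 0 - 2514 = -2514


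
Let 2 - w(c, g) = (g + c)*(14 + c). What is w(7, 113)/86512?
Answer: -1259/43256 ≈ -0.029106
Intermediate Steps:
w(c, g) = 2 - (14 + c)*(c + g) (w(c, g) = 2 - (g + c)*(14 + c) = 2 - (c + g)*(14 + c) = 2 - (14 + c)*(c + g))
w(7, 113)/86512 = (2 - 1*7**2 - 14*7 - 14*113 - 1*7*113)/86512 = (2 - 1*49 - 98 - 1582 - 791)*(1/86512) = (2 - 49 - 98 - 1582 - 791)*(1/86512) = -2518*1/86512 = -1259/43256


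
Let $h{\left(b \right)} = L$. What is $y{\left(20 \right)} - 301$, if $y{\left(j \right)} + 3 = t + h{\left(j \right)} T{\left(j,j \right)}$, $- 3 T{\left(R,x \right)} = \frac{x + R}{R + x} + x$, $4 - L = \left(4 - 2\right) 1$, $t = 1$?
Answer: $-317$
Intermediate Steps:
$L = 2$ ($L = 4 - \left(4 - 2\right) 1 = 4 - 2 \cdot 1 = 4 - 2 = 2$)
$h{\left(b \right)} = 2$
$T{\left(R,x \right)} = - \frac{1}{3} - \frac{x}{3}$ ($T{\left(R,x \right)} = - \frac{\frac{x + R}{R + x} + x}{3} = - \frac{\frac{R + x}{R + x} + x}{3} = - \frac{1 + x}{3} = - \frac{1}{3} - \frac{x}{3}$)
$y{\left(j \right)} = - \frac{8}{3} - \frac{2 j}{3}$ ($y{\left(j \right)} = -3 + \left(1 + 2 \left(- \frac{1}{3} - \frac{j}{3}\right)\right) = -3 + \left(1 - \left(\frac{2}{3} + \frac{2 j}{3}\right)\right) = -3 - \left(- \frac{1}{3} + \frac{2 j}{3}\right) = - \frac{8}{3} - \frac{2 j}{3}$)
$y{\left(20 \right)} - 301 = \left(- \frac{8}{3} - \frac{40}{3}\right) - 301 = -16 - 301 = -317$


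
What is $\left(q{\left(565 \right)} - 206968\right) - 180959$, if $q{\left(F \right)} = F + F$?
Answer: $-386797$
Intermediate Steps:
$q{\left(F \right)} = 2 F$
$\left(q{\left(565 \right)} - 206968\right) - 180959 = \left(2 \cdot 565 - 206968\right) - 180959 = \left(1130 - 206968\right) - 180959 = -205838 - 180959 = -386797$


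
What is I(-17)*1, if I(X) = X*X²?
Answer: -4913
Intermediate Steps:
I(X) = X³
I(-17)*1 = (-17)³*1 = -4913*1 = -4913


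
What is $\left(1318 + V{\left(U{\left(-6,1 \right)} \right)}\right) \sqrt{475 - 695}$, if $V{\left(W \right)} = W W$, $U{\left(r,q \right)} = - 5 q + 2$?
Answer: $2654 i \sqrt{55} \approx 19683.0 i$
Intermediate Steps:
$U{\left(r,q \right)} = 2 - 5 q$
$V{\left(W \right)} = W^{2}$
$\left(1318 + V{\left(U{\left(-6,1 \right)} \right)}\right) \sqrt{475 - 695} = \left(1318 + \left(2 - 5\right)^{2}\right) \sqrt{475 - 695} = \left(1318 + \left(2 - 5\right)^{2}\right) \sqrt{-220} = \left(1318 + \left(-3\right)^{2}\right) 2 i \sqrt{55} = \left(1318 + 9\right) 2 i \sqrt{55} = 1327 \cdot 2 i \sqrt{55} = 2654 i \sqrt{55}$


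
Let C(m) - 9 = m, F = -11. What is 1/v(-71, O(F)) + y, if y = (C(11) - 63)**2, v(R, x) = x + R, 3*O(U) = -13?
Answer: 417871/226 ≈ 1849.0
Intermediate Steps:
O(U) = -13/3 (O(U) = (1/3)*(-13) = -13/3)
v(R, x) = R + x
C(m) = 9 + m
y = 1849 (y = ((9 + 11) - 63)**2 = (20 - 63)**2 = (-43)**2 = 1849)
1/v(-71, O(F)) + y = 1/(-71 - 13/3) + 1849 = 1/(-226/3) + 1849 = -3/226 + 1849 = 417871/226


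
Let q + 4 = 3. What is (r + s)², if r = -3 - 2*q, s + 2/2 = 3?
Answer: 1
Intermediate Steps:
s = 2 (s = -1 + 3 = 2)
q = -1 (q = -4 + 3 = -1)
r = -1 (r = -3 - 2*(-1) = -3 + 2 = -1)
(r + s)² = (-1 + 2)² = 1² = 1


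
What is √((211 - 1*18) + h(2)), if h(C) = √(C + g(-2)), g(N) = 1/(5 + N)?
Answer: √(1737 + 3*√21)/3 ≈ 13.947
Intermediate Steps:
h(C) = √(⅓ + C) (h(C) = √(C + 1/(5 - 2)) = √(C + 1/3) = √(C + ⅓) = √(⅓ + C))
√((211 - 1*18) + h(2)) = √((211 - 1*18) + √(3 + 9*2)/3) = √((211 - 18) + √(3 + 18)/3) = √(193 + √21/3)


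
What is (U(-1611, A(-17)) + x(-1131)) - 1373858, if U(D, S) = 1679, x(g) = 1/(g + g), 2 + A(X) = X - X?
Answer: -3103868899/2262 ≈ -1.3722e+6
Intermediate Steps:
A(X) = -2 (A(X) = -2 + (X - X) = -2 + 0 = -2)
x(g) = 1/(2*g)
(U(-1611, A(-17)) + x(-1131)) - 1373858 = (1679 + (1/2)/(-1131)) - 1373858 = (1679 + (1/2)*(-1/1131)) - 1373858 = (1679 - 1/2262) - 1373858 = 3797897/2262 - 1373858 = -3103868899/2262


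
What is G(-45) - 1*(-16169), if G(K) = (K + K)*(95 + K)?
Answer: 11669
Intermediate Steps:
G(K) = 2*K*(95 + K) (G(K) = (2*K)*(95 + K) = 2*K*(95 + K))
G(-45) - 1*(-16169) = 2*(-45)*(95 - 45) - 1*(-16169) = 2*(-45)*50 + 16169 = -4500 + 16169 = 11669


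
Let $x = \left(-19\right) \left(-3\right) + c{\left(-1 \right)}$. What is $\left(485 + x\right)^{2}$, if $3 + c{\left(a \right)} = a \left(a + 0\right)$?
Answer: $291600$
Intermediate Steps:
$c{\left(a \right)} = -3 + a^{2}$ ($c{\left(a \right)} = -3 + a \left(a + 0\right) = -3 + a a = -3 + a^{2}$)
$x = 55$ ($x = \left(-19\right) \left(-3\right) - \left(3 - \left(-1\right)^{2}\right) = 57 + \left(-3 + 1\right) = 57 - 2 = 55$)
$\left(485 + x\right)^{2} = \left(485 + 55\right)^{2} = 540^{2} = 291600$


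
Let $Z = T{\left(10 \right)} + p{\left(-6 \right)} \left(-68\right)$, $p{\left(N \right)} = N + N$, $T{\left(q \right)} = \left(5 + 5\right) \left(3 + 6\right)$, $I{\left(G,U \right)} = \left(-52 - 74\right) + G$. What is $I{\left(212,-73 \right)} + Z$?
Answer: $992$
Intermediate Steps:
$I{\left(G,U \right)} = -126 + G$
$T{\left(q \right)} = 90$ ($T{\left(q \right)} = 10 \cdot 9 = 90$)
$p{\left(N \right)} = 2 N$
$Z = 906$ ($Z = 90 + 2 \left(-6\right) \left(-68\right) = 90 - -816 = 90 + 816 = 906$)
$I{\left(212,-73 \right)} + Z = \left(-126 + 212\right) + 906 = 86 + 906 = 992$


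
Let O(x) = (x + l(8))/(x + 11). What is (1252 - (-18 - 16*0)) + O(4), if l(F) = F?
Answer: 6354/5 ≈ 1270.8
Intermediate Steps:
O(x) = (8 + x)/(11 + x) (O(x) = (x + 8)/(x + 11) = (8 + x)/(11 + x))
(1252 - (-18 - 16*0)) + O(4) = (1252 - (-18 - 16*0)) + (8 + 4)/(11 + 4) = (1252 - (-18 + 0)) + 12/15 = (1252 - 1*(-18)) + (1/15)*12 = (1252 + 18) + 4/5 = 1270 + 4/5 = 6354/5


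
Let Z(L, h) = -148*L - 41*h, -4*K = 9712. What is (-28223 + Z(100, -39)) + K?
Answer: -43852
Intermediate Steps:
K = -2428 (K = -1/4*9712 = -2428)
(-28223 + Z(100, -39)) + K = (-28223 + (-148*100 - 41*(-39))) - 2428 = (-28223 + (-14800 + 1599)) - 2428 = (-28223 - 13201) - 2428 = -41424 - 2428 = -43852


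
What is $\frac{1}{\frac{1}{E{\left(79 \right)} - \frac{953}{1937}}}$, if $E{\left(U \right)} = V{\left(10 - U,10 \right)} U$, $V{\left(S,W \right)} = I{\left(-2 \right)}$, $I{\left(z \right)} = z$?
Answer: $- \frac{306999}{1937} \approx -158.49$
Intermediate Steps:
$V{\left(S,W \right)} = -2$
$E{\left(U \right)} = - 2 U$
$\frac{1}{\frac{1}{E{\left(79 \right)} - \frac{953}{1937}}} = \frac{1}{\frac{1}{\left(-2\right) 79 - \frac{953}{1937}}} = \frac{1}{\frac{1}{-158 - \frac{953}{1937}}} = \frac{1}{\frac{1}{- \frac{306999}{1937}}} = \frac{1}{- \frac{1937}{306999}} = - \frac{306999}{1937}$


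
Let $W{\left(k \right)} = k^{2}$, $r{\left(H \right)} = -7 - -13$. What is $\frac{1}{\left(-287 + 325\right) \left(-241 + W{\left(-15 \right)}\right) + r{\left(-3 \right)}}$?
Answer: $- \frac{1}{602} \approx -0.0016611$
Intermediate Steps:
$r{\left(H \right)} = 6$ ($r{\left(H \right)} = -7 + 13 = 6$)
$\frac{1}{\left(-287 + 325\right) \left(-241 + W{\left(-15 \right)}\right) + r{\left(-3 \right)}} = \frac{1}{\left(-287 + 325\right) \left(-241 + \left(-15\right)^{2}\right) + 6} = \frac{1}{38 \left(-241 + 225\right) + 6} = \frac{1}{38 \left(-16\right) + 6} = \frac{1}{-608 + 6} = \frac{1}{-602} = - \frac{1}{602}$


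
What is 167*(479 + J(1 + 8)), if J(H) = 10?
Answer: 81663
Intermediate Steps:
167*(479 + J(1 + 8)) = 167*(479 + 10) = 167*489 = 81663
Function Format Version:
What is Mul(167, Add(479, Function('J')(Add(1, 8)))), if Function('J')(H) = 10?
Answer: 81663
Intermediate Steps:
Mul(167, Add(479, Function('J')(Add(1, 8)))) = Mul(167, Add(479, 10)) = Mul(167, 489) = 81663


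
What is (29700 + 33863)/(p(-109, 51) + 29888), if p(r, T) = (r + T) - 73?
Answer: 63563/29757 ≈ 2.1361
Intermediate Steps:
p(r, T) = -73 + T + r (p(r, T) = (T + r) - 73 = -73 + T + r)
(29700 + 33863)/(p(-109, 51) + 29888) = (29700 + 33863)/((-73 + 51 - 109) + 29888) = 63563/(-131 + 29888) = 63563/29757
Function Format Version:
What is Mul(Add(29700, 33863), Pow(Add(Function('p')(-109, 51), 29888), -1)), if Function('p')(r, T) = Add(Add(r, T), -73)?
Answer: Rational(63563, 29757) ≈ 2.1361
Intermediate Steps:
Function('p')(r, T) = Add(-73, T, r) (Function('p')(r, T) = Add(Add(T, r), -73) = Add(-73, T, r))
Mul(Add(29700, 33863), Pow(Add(Function('p')(-109, 51), 29888), -1)) = Mul(Add(29700, 33863), Pow(Add(Add(-73, 51, -109), 29888), -1)) = Mul(63563, Pow(Add(-131, 29888), -1)) = Mul(63563, Pow(29757, -1)) = Mul(63563, Rational(1, 29757)) = Rational(63563, 29757)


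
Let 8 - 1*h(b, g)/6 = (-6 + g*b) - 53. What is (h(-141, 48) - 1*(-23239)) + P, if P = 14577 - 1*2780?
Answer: 76046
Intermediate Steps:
h(b, g) = 402 - 6*b*g (h(b, g) = 48 - 6*((-6 + g*b) - 53) = 48 - 6*((-6 + b*g) - 53) = 48 - 6*(-59 + b*g) = 48 + (354 - 6*b*g) = 402 - 6*b*g)
P = 11797 (P = 14577 - 2780 = 11797)
(h(-141, 48) - 1*(-23239)) + P = ((402 - 6*(-141)*48) - 1*(-23239)) + 11797 = ((402 + 40608) + 23239) + 11797 = (41010 + 23239) + 11797 = 64249 + 11797 = 76046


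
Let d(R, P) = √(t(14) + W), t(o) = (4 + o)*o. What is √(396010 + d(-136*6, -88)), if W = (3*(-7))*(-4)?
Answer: √(396010 + 4*√21) ≈ 629.31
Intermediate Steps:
W = 84 (W = -21*(-4) = 84)
t(o) = o*(4 + o)
d(R, P) = 4*√21 (d(R, P) = √(14*(4 + 14) + 84) = √(14*18 + 84) = √(252 + 84) = √336 = 4*√21)
√(396010 + d(-136*6, -88)) = √(396010 + 4*√21)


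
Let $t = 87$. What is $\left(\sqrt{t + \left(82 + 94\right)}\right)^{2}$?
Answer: $263$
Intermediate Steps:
$\left(\sqrt{t + \left(82 + 94\right)}\right)^{2} = \left(\sqrt{87 + \left(82 + 94\right)}\right)^{2} = \left(\sqrt{87 + 176}\right)^{2} = \left(\sqrt{263}\right)^{2} = 263$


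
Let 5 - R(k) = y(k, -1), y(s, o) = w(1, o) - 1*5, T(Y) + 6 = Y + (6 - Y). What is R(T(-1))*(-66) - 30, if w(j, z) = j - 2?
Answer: -756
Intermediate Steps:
w(j, z) = -2 + j
T(Y) = 0 (T(Y) = -6 + (Y + (6 - Y)) = -6 + 6 = 0)
y(s, o) = -6 (y(s, o) = (-2 + 1) - 1*5 = -1 - 5 = -6)
R(k) = 11 (R(k) = 5 - 1*(-6) = 5 + 6 = 11)
R(T(-1))*(-66) - 30 = 11*(-66) - 30 = -726 - 30 = -756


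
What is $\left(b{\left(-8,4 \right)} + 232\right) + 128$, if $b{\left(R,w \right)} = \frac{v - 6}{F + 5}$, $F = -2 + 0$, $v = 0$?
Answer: $358$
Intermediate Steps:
$F = -2$
$b{\left(R,w \right)} = -2$ ($b{\left(R,w \right)} = \frac{0 - 6}{-2 + 5} = - \frac{6}{3} = \left(-6\right) \frac{1}{3} = -2$)
$\left(b{\left(-8,4 \right)} + 232\right) + 128 = \left(-2 + 232\right) + 128 = 230 + 128 = 358$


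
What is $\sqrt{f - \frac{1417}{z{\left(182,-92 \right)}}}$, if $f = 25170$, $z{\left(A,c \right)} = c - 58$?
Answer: $\frac{\sqrt{22661502}}{30} \approx 158.68$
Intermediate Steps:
$z{\left(A,c \right)} = -58 + c$ ($z{\left(A,c \right)} = c - 58 = -58 + c$)
$\sqrt{f - \frac{1417}{z{\left(182,-92 \right)}}} = \sqrt{25170 - \frac{1417}{-58 - 92}} = \sqrt{25170 - \frac{1417}{-150}} = \sqrt{25170 - - \frac{1417}{150}} = \sqrt{25170 + \frac{1417}{150}} = \sqrt{\frac{3776917}{150}} = \frac{\sqrt{22661502}}{30}$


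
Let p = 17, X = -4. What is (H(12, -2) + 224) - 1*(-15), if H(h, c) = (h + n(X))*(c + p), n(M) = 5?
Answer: 494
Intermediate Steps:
H(h, c) = (5 + h)*(17 + c) (H(h, c) = (h + 5)*(c + 17) = (5 + h)*(17 + c))
(H(12, -2) + 224) - 1*(-15) = ((85 + 5*(-2) + 17*12 - 2*12) + 224) - 1*(-15) = ((85 - 10 + 204 - 24) + 224) + 15 = (255 + 224) + 15 = 479 + 15 = 494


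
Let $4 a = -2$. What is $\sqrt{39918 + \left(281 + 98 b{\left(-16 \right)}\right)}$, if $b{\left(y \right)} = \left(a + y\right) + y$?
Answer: $\sqrt{37014} \approx 192.39$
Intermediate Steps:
$a = - \frac{1}{2}$ ($a = \frac{1}{4} \left(-2\right) = - \frac{1}{2} \approx -0.5$)
$b{\left(y \right)} = - \frac{1}{2} + 2 y$ ($b{\left(y \right)} = \left(- \frac{1}{2} + y\right) + y = - \frac{1}{2} + 2 y$)
$\sqrt{39918 + \left(281 + 98 b{\left(-16 \right)}\right)} = \sqrt{39918 + \left(281 + 98 \left(- \frac{1}{2} + 2 \left(-16\right)\right)\right)} = \sqrt{39918 + \left(281 + 98 \left(- \frac{1}{2} - 32\right)\right)} = \sqrt{39918 + \left(281 + 98 \left(- \frac{65}{2}\right)\right)} = \sqrt{39918 + \left(281 - 3185\right)} = \sqrt{39918 - 2904} = \sqrt{37014}$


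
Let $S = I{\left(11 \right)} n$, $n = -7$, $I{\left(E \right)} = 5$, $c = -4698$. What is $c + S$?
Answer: $-4733$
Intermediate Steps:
$S = -35$ ($S = 5 \left(-7\right) = -35$)
$c + S = -4698 - 35 = -4733$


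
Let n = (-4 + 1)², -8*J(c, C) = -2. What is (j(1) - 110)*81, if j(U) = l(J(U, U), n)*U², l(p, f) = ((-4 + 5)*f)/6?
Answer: -17577/2 ≈ -8788.5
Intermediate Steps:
J(c, C) = ¼ (J(c, C) = -⅛*(-2) = ¼)
n = 9 (n = (-3)² = 9)
l(p, f) = f/6 (l(p, f) = (1*f)*(⅙) = f*(⅙) = f/6)
j(U) = 3*U²/2 (j(U) = ((⅙)*9)*U² = 3*U²/2)
(j(1) - 110)*81 = ((3/2)*1² - 110)*81 = ((3/2)*1 - 110)*81 = (3/2 - 110)*81 = -217/2*81 = -17577/2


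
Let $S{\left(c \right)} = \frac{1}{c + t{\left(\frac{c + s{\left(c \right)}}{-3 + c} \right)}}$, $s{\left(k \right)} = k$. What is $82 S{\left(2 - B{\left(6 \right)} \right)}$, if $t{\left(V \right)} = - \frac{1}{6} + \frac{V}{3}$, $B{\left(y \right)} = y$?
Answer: $- \frac{1148}{53} \approx -21.66$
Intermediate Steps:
$t{\left(V \right)} = - \frac{1}{6} + \frac{V}{3}$ ($t{\left(V \right)} = \left(-1\right) \frac{1}{6} + V \frac{1}{3} = - \frac{1}{6} + \frac{V}{3}$)
$S{\left(c \right)} = \frac{1}{- \frac{1}{6} + c + \frac{2 c}{3 \left(-3 + c\right)}}$ ($S{\left(c \right)} = \frac{1}{c - \left(\frac{1}{6} - \frac{\left(c + c\right) \frac{1}{-3 + c}}{3}\right)} = \frac{1}{c + \left(- \frac{1}{6} + \frac{2 c \frac{1}{-3 + c}}{3}\right)} = \frac{1}{c + \left(- \frac{1}{6} + \frac{2 c}{3 \left(-3 + c\right)}\right)} = \frac{1}{- \frac{1}{6} + c + \frac{2 c}{3 \left(-3 + c\right)}}$)
$82 S{\left(2 - B{\left(6 \right)} \right)} = 82 \frac{2 \left(-3 + \left(2 - 6\right)\right)}{1 - 5 \left(2 - 6\right) + 2 \left(2 - 6\right)^{2}} = 82 \frac{2 \left(-3 - 4\right)}{1 - -20 + 2 \left(-4\right)^{2}} = 82 \cdot 2 \frac{1}{1 + 20 + 2 \cdot 16} \left(-7\right) = 82 \cdot 2 \frac{1}{1 + 20 + 32} \left(-7\right) = 82 \cdot 2 \cdot \frac{1}{53} \left(-7\right) = 82 \left(- \frac{14}{53}\right) = - \frac{1148}{53}$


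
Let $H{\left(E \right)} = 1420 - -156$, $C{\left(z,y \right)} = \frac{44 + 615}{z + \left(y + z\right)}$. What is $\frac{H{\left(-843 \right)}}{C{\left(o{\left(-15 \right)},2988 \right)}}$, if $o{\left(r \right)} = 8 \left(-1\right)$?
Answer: $\frac{4683872}{659} \approx 7107.5$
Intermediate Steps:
$o{\left(r \right)} = -8$
$C{\left(z,y \right)} = \frac{659}{y + 2 z}$
$H{\left(E \right)} = 1576$ ($H{\left(E \right)} = 1420 + 156 = 1576$)
$\frac{H{\left(-843 \right)}}{C{\left(o{\left(-15 \right)},2988 \right)}} = \frac{1576}{659 \frac{1}{2988 + 2 \left(-8\right)}} = \frac{1576}{659 \frac{1}{2988 - 16}} = \frac{1576}{659 \cdot \frac{1}{2972}} = \frac{1576}{\frac{659}{2972}} = 1576 \cdot \frac{2972}{659} = \frac{4683872}{659}$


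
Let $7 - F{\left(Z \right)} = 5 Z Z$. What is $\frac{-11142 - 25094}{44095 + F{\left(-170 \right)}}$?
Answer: $\frac{18118}{50199} \approx 0.36092$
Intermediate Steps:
$F{\left(Z \right)} = 7 - 5 Z^{2}$ ($F{\left(Z \right)} = 7 - 5 Z Z = 7 - 5 Z^{2}$)
$\frac{-11142 - 25094}{44095 + F{\left(-170 \right)}} = \frac{-11142 - 25094}{44095 + \left(7 - 5 \left(-170\right)^{2}\right)} = \frac{-11142 - 25094}{44095 + \left(7 - 144500\right)} = - \frac{36236}{44095 - 144493} = - \frac{36236}{-100398} = \left(-36236\right) \left(- \frac{1}{100398}\right) = \frac{18118}{50199}$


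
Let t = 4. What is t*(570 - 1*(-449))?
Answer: 4076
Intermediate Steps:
t*(570 - 1*(-449)) = 4*(570 - 1*(-449)) = 4*(570 + 449) = 4*1019 = 4076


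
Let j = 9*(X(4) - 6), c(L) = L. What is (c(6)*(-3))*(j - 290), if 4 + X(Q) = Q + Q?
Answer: 5544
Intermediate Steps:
X(Q) = -4 + 2*Q (X(Q) = -4 + (Q + Q) = -4 + 2*Q)
j = -18 (j = 9*((-4 + 2*4) - 6) = 9*((-4 + 8) - 6) = 9*(4 - 6) = 9*(-2) = -18)
(c(6)*(-3))*(j - 290) = (6*(-3))*(-18 - 290) = -18*(-308) = 5544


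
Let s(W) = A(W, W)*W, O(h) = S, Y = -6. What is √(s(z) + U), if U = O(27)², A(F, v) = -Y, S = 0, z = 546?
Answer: 6*√91 ≈ 57.236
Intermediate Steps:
O(h) = 0
A(F, v) = 6 (A(F, v) = -1*(-6) = 6)
U = 0 (U = 0² = 0)
s(W) = 6*W
√(s(z) + U) = √(6*546 + 0) = √(3276 + 0) = √3276 = 6*√91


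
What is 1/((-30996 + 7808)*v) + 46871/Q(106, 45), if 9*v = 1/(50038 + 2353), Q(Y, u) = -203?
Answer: -1182563105/4707164 ≈ -251.23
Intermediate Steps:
v = 1/471519 (v = 1/(9*(50038 + 2353)) = (⅑)/52391 = (⅑)*(1/52391) = 1/471519 ≈ 2.1208e-6)
1/((-30996 + 7808)*v) + 46871/Q(106, 45) = 1/((-30996 + 7808)*(1/471519)) + 46871/(-203) = 471519/(-23188) + 46871*(-1/203) = -1/23188*471519 - 46871/203 = -471519/23188 - 46871/203 = -1182563105/4707164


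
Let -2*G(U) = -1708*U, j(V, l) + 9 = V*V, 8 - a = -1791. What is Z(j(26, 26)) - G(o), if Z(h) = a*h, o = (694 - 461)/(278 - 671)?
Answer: 471772651/393 ≈ 1.2004e+6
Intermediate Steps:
a = 1799 (a = 8 - 1*(-1791) = 8 + 1791 = 1799)
j(V, l) = -9 + V² (j(V, l) = -9 + V*V = -9 + V²)
o = -233/393 (o = 233/(-393) = 233*(-1/393) = -233/393 ≈ -0.59288)
G(U) = 854*U (G(U) = -(-854)*U = 854*U)
Z(h) = 1799*h
Z(j(26, 26)) - G(o) = 1799*(-9 + 26²) - 854*(-233)/393 = 1799*(-9 + 676) - 1*(-198982/393) = 1799*667 + 198982/393 = 1199933 + 198982/393 = 471772651/393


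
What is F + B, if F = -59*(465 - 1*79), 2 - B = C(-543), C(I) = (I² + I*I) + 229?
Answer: -612699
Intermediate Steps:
C(I) = 229 + 2*I² (C(I) = (I² + I²) + 229 = 2*I² + 229 = 229 + 2*I²)
B = -589925 (B = 2 - (229 + 2*(-543)²) = 2 - (229 + 2*294849) = 2 - (229 + 589698) = 2 - 1*589927 = 2 - 589927 = -589925)
F = -22774 (F = -59*(465 - 79) = -59*386 = -22774)
F + B = -22774 - 589925 = -612699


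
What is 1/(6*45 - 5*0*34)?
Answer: 1/270 ≈ 0.0037037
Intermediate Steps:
1/(6*45 - 5*0*34) = 1/(270 + 0*34) = 1/(270 + 0) = 1/270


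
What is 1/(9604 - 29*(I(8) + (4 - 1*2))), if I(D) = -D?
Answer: 1/9778 ≈ 0.00010227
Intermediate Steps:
1/(9604 - 29*(I(8) + (4 - 1*2))) = 1/(9604 - 29*(-1*8 + (4 - 1*2))) = 1/(9604 - 29*(-8 + (4 - 2))) = 1/(9604 - 29*(-8 + 2)) = 1/(9604 - 29*(-6)) = 1/(9604 + 174) = 1/9778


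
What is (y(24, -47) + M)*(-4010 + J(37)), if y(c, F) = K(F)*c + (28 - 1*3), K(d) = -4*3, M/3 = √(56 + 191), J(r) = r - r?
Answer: 1054630 - 12030*√247 ≈ 8.6556e+5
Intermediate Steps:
J(r) = 0
M = 3*√247 (M = 3*√(56 + 191) = 3*√247 ≈ 47.149)
K(d) = -12
y(c, F) = 25 - 12*c (y(c, F) = -12*c + (28 - 1*3) = -12*c + (28 - 3) = -12*c + 25 = 25 - 12*c)
(y(24, -47) + M)*(-4010 + J(37)) = ((25 - 12*24) + 3*√247)*(-4010 + 0) = ((25 - 288) + 3*√247)*(-4010) = (-263 + 3*√247)*(-4010) = 1054630 - 12030*√247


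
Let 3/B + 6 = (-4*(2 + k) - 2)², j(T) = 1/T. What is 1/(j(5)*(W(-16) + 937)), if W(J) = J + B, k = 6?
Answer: 5750/1059153 ≈ 0.0054289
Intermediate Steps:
B = 3/1150 (B = 3/(-6 + (-4*(2 + 6) - 2)²) = 3/(-6 + (-4*8 - 2)²) = 3/(-6 + (-32 - 2)²) = 3/(-6 + (-34)²) = 3/(-6 + 1156) = 3/1150 ≈ 0.0026087)
W(J) = 3/1150 + J (W(J) = J + 3/1150 = 3/1150 + J)
1/(j(5)*(W(-16) + 937)) = 1/((1/5)*((3/1150 - 16) + 937)) = 1/((⅕)*(-18397/1150 + 937)) = 5/(1059153/1150) = 5*(1150/1059153) = 5750/1059153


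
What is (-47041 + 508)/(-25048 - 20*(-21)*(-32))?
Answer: 46533/38488 ≈ 1.2090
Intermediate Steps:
(-47041 + 508)/(-25048 - 20*(-21)*(-32)) = -46533/(-25048 + 420*(-32)) = -46533/(-25048 - 13440) = -46533/(-38488) = -46533*(-1/38488) = 46533/38488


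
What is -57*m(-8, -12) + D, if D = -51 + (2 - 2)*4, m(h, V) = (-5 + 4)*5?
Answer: 234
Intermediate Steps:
m(h, V) = -5 (m(h, V) = -1*5 = -5)
D = -51 (D = -51 + 0*4 = -51 + 0 = -51)
-57*m(-8, -12) + D = -57*(-5) - 51 = 285 - 51 = 234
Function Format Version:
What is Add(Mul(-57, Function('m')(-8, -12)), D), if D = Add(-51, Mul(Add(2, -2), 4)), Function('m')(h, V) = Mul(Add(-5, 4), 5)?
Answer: 234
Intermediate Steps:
Function('m')(h, V) = -5 (Function('m')(h, V) = Mul(-1, 5) = -5)
D = -51 (D = Add(-51, Mul(0, 4)) = Add(-51, 0) = -51)
Add(Mul(-57, Function('m')(-8, -12)), D) = Add(Mul(-57, -5), -51) = Add(285, -51) = 234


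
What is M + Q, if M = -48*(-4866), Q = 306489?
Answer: 540057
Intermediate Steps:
M = 233568
M + Q = 233568 + 306489 = 540057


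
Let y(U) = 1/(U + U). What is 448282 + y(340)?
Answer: 304831761/680 ≈ 4.4828e+5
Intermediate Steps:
y(U) = 1/(2*U)
448282 + y(340) = 448282 + (½)/340 = 448282 + (½)*(1/340) = 448282 + 1/680 = 304831761/680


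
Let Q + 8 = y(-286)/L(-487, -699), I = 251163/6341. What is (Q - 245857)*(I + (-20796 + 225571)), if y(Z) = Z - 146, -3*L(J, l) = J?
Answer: -155506682317726338/3088067 ≈ -5.0357e+10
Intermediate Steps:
L(J, l) = -J/3
y(Z) = -146 + Z
I = 251163/6341 (I = 251163*(1/6341) = 251163/6341 ≈ 39.609)
Q = -5192/487 (Q = -8 + (-146 - 286)/((-⅓*(-487))) = -8 - 432/487/3 = -8 - 432*3/487 = -8 - 1296/487 = -5192/487 ≈ -10.661)
(Q - 245857)*(I + (-20796 + 225571)) = (-5192/487 - 245857)*(251163/6341 + (-20796 + 225571)) = -119737551*(251163/6341 + 204775)/487 = -119737551/487*1298729438/6341 = -155506682317726338/3088067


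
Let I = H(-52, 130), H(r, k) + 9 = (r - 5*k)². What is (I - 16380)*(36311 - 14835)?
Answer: 10231488540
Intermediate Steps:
H(r, k) = -9 + (r - 5*k)²
I = 492795 (I = -9 + (-1*(-52) + 5*130)² = -9 + (52 + 650)² = -9 + 702² = -9 + 492804 = 492795)
(I - 16380)*(36311 - 14835) = (492795 - 16380)*(36311 - 14835) = 476415*21476 = 10231488540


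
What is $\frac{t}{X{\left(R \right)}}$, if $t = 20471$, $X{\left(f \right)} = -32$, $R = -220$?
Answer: $- \frac{20471}{32} \approx -639.72$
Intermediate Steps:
$\frac{t}{X{\left(R \right)}} = \frac{20471}{-32} = 20471 \left(- \frac{1}{32}\right) = - \frac{20471}{32}$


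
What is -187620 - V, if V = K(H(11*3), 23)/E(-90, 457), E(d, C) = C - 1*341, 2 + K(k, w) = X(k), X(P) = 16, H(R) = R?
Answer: -10881967/58 ≈ -1.8762e+5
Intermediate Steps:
K(k, w) = 14 (K(k, w) = -2 + 16 = 14)
E(d, C) = -341 + C (E(d, C) = C - 341 = -341 + C)
V = 7/58 (V = 14/(-341 + 457) = 14/116 = 14*(1/116) = 7/58 ≈ 0.12069)
-187620 - V = -187620 - 1*7/58 = -187620 - 7/58 = -10881967/58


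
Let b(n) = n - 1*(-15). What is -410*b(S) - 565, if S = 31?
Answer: -19425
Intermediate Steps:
b(n) = 15 + n (b(n) = n + 15 = 15 + n)
-410*b(S) - 565 = -410*(15 + 31) - 565 = -410*46 - 565 = -18860 - 565 = -19425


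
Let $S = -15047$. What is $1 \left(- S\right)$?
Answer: $15047$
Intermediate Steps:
$1 \left(- S\right) = 1 \left(\left(-1\right) \left(-15047\right)\right) = 1 \cdot 15047 = 15047$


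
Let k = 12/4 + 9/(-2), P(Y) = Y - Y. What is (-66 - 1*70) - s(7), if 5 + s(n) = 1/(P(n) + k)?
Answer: -391/3 ≈ -130.33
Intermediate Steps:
P(Y) = 0
k = -3/2 (k = 12*(1/4) + 9*(-1/2) = 3 - 9/2 = -3/2 ≈ -1.5000)
s(n) = -17/3 (s(n) = -5 + 1/(0 - 3/2) = -5 + 1/(-3/2) = -5 - 2/3 = -17/3)
(-66 - 1*70) - s(7) = (-66 - 1*70) - 1*(-17/3) = (-66 - 70) + 17/3 = -136 + 17/3 = -391/3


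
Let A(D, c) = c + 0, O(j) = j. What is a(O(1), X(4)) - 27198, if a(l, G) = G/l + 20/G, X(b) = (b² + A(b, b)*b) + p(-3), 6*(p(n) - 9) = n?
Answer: -4399435/162 ≈ -27157.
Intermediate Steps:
p(n) = 9 + n/6
A(D, c) = c
X(b) = 17/2 + 2*b² (X(b) = (b² + b*b) + (9 + (⅙)*(-3)) = (b² + b²) + (9 - ½) = 2*b² + 17/2 = 17/2 + 2*b²)
a(l, G) = 20/G + G/l
a(O(1), X(4)) - 27198 = (20/(17/2 + 2*4²) + (17/2 + 2*4²)/1) - 27198 = (20/(17/2 + 2*16) + (17/2 + 2*16)*1) - 27198 = (20/(17/2 + 32) + (17/2 + 32)*1) - 27198 = (20/(81/2) + (81/2)*1) - 27198 = (20*(2/81) + 81/2) - 27198 = (40/81 + 81/2) - 27198 = 6641/162 - 27198 = -4399435/162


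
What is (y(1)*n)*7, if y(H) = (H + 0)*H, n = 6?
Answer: 42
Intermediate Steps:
y(H) = H**2 (y(H) = H*H = H**2)
(y(1)*n)*7 = (1**2*6)*7 = (1*6)*7 = 6*7 = 42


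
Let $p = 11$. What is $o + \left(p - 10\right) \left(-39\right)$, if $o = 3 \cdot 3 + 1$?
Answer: $-29$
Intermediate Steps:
$o = 10$ ($o = 9 + 1 = 10$)
$o + \left(p - 10\right) \left(-39\right) = 10 + \left(11 - 10\right) \left(-39\right) = 10 + 1 \left(-39\right) = 10 - 39 = -29$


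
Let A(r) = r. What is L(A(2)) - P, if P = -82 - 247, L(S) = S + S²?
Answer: 335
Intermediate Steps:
P = -329
L(A(2)) - P = 2*(1 + 2) - 1*(-329) = 2*3 + 329 = 6 + 329 = 335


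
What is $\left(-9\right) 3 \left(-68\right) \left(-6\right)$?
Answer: $-11016$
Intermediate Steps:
$\left(-9\right) 3 \left(-68\right) \left(-6\right) = \left(-27\right) \left(-68\right) \left(-6\right) = 1836 \left(-6\right) = -11016$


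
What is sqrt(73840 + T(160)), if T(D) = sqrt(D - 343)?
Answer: sqrt(73840 + I*sqrt(183)) ≈ 271.74 + 0.025*I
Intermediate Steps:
T(D) = sqrt(-343 + D)
sqrt(73840 + T(160)) = sqrt(73840 + sqrt(-343 + 160)) = sqrt(73840 + sqrt(-183)) = sqrt(73840 + I*sqrt(183))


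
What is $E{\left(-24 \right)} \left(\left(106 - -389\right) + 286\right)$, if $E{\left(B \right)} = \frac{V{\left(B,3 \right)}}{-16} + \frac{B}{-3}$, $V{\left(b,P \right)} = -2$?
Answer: $\frac{50765}{8} \approx 6345.6$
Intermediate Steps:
$E{\left(B \right)} = \frac{1}{8} - \frac{B}{3}$ ($E{\left(B \right)} = - \frac{2}{-16} + \frac{B}{-3} = \left(-2\right) \left(- \frac{1}{16}\right) + B \left(- \frac{1}{3}\right) = \frac{1}{8} - \frac{B}{3}$)
$E{\left(-24 \right)} \left(\left(106 - -389\right) + 286\right) = \left(\frac{1}{8} - -8\right) \left(\left(106 - -389\right) + 286\right) = \left(\frac{1}{8} + 8\right) \left(\left(106 + 389\right) + 286\right) = \frac{65 \left(495 + 286\right)}{8} = \frac{65}{8} \cdot 781 = \frac{50765}{8}$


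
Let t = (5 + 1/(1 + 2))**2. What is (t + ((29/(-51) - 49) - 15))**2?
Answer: 30547729/23409 ≈ 1305.0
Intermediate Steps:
t = 256/9 (t = (5 + 1/3)**2 = (16/3)**2 = 256/9 ≈ 28.444)
(t + ((29/(-51) - 49) - 15))**2 = (256/9 + ((29/(-51) - 49) - 15))**2 = (256/9 + ((29*(-1/51) - 49) - 15))**2 = (256/9 + ((-29/51 - 49) - 15))**2 = (256/9 + (-2528/51 - 15))**2 = (256/9 - 3293/51)**2 = (-5527/153)**2 = 30547729/23409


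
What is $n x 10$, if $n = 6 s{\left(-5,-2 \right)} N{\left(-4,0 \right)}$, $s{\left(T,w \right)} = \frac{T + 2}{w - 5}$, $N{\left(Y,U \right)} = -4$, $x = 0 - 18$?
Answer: $\frac{12960}{7} \approx 1851.4$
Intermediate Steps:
$x = -18$ ($x = 0 - 18 = -18$)
$s{\left(T,w \right)} = \frac{2 + T}{-5 + w}$
$n = - \frac{72}{7}$ ($n = 6 \frac{2 - 5}{-5 - 2} \left(-4\right) = 6 \frac{1}{-7} \left(-3\right) \left(-4\right) = 6 \left(\left(- \frac{1}{7}\right) \left(-3\right)\right) \left(-4\right) = 6 \cdot \frac{3}{7} \left(-4\right) = \frac{18}{7} \left(-4\right) = - \frac{72}{7} \approx -10.286$)
$n x 10 = \left(- \frac{72}{7}\right) \left(-18\right) 10 = \frac{1296}{7} \cdot 10 = \frac{12960}{7}$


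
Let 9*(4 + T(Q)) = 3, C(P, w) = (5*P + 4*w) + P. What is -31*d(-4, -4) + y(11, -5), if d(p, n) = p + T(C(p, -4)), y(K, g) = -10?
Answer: 683/3 ≈ 227.67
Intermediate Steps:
C(P, w) = 4*w + 6*P (C(P, w) = (4*w + 5*P) + P = 4*w + 6*P)
T(Q) = -11/3 (T(Q) = -4 + (⅑)*3 = -4 + ⅓ = -11/3)
d(p, n) = -11/3 + p (d(p, n) = p - 11/3 = -11/3 + p)
-31*d(-4, -4) + y(11, -5) = -31*(-11/3 - 4) - 10 = -31*(-23/3) - 10 = 713/3 - 10 = 683/3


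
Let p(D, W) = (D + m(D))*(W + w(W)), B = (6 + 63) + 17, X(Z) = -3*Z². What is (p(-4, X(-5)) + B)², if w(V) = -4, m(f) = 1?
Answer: 104329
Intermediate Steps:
B = 86 (B = 69 + 17 = 86)
p(D, W) = (1 + D)*(-4 + W) (p(D, W) = (D + 1)*(W - 4) = (1 + D)*(-4 + W))
(p(-4, X(-5)) + B)² = ((-4 - 3*(-5)² - 4*(-4) - (-12)*(-5)²) + 86)² = ((-4 - 3*25 + 16 - (-12)*25) + 86)² = ((-4 - 75 + 16 - 4*(-75)) + 86)² = ((-4 - 75 + 16 + 300) + 86)² = (237 + 86)² = 323² = 104329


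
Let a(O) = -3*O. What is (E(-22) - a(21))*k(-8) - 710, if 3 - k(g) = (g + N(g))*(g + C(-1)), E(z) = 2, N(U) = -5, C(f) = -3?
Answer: -9810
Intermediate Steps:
k(g) = 3 - (-5 + g)*(-3 + g) (k(g) = 3 - (g - 5)*(g - 3) = 3 - (-5 + g)*(-3 + g))
(E(-22) - a(21))*k(-8) - 710 = (2 - (-3)*21)*(-12 - 1*(-8)² + 8*(-8)) - 710 = (2 - 1*(-63))*(-12 - 1*64 - 64) - 710 = (2 + 63)*(-12 - 64 - 64) - 710 = 65*(-140) - 710 = -9100 - 710 = -9810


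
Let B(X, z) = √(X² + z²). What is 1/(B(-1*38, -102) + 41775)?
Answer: 41775/1745138777 - 2*√2962/1745138777 ≈ 2.3876e-5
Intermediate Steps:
1/(B(-1*38, -102) + 41775) = 1/(√((-1*38)² + (-102)²) + 41775) = 1/(√((-38)² + 10404) + 41775) = 1/(√(1444 + 10404) + 41775) = 1/(√11848 + 41775) = 1/(2*√2962 + 41775) = 1/(41775 + 2*√2962)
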